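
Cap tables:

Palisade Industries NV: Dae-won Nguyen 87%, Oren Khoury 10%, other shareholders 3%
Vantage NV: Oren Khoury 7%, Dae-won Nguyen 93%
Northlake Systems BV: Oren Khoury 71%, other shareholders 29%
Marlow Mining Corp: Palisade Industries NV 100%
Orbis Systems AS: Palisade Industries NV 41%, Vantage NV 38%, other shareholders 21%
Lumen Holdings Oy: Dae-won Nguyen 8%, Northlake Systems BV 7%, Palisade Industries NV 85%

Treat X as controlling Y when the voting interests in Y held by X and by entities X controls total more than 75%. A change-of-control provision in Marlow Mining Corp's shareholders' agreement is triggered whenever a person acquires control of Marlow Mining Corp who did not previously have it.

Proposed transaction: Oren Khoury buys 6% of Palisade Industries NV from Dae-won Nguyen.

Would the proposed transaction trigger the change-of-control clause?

No

The purchase adds only to Oren's holdings (Dae-won's stake shrinks), so Oren is the only person who could newly come to control Marlow.
Oren's largest direct stake is 71% in Northlake, which does not meet the threshold, so Oren controls no company.
Neither Oren nor any entity Oren controls holds any voting interest in Marlow.
So before the transaction, Oren does not control Marlow.
After the purchase, Oren's direct stake in Palisade rises to 10% + 6% = 16%, and Dae-won's stake falls to 81%.
Oren's side now holds 16% of Palisade, not > 75%, so Oren still does not control Palisade.
After the transaction, neither Oren nor any entity Oren controls holds a voting interest in Marlow, so Oren still does not control it.
No new person acquires control, so the clause is not triggered.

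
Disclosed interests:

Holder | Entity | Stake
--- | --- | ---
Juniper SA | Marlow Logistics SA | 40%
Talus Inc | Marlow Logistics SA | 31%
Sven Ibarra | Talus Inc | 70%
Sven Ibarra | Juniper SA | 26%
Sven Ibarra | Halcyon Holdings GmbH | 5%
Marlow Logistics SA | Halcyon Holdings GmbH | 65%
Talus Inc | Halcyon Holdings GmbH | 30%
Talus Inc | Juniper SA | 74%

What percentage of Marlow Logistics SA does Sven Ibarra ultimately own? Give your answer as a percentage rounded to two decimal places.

52.82%

Sven reaches Marlow along 3 paths.
Via Talus: 70% × 31% = 21.7%.
Via Talus → Juniper: 70% × 74% × 40% = 20.72%.
Via Juniper: 26% × 40% = 10.4%.
Total: 21.7% + 20.72% + 10.4% = 52.82%.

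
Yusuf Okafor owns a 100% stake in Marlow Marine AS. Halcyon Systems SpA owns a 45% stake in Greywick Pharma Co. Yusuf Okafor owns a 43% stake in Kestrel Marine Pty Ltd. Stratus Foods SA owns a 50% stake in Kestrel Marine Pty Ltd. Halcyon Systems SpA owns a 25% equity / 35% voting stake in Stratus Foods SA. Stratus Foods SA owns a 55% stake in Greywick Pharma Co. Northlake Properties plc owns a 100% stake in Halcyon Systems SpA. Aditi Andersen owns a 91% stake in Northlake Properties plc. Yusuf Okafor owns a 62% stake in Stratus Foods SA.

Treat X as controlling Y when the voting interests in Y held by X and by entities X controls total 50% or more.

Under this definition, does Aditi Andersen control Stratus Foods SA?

No

Aditi holds 91% of Northlake, so Aditi controls Northlake.
Northlake holds 100% of Halcyon, so Aditi controls Halcyon.
In Stratus, Aditi's side holds only 35%, not ≥ 50%.
So Aditi does not control Stratus.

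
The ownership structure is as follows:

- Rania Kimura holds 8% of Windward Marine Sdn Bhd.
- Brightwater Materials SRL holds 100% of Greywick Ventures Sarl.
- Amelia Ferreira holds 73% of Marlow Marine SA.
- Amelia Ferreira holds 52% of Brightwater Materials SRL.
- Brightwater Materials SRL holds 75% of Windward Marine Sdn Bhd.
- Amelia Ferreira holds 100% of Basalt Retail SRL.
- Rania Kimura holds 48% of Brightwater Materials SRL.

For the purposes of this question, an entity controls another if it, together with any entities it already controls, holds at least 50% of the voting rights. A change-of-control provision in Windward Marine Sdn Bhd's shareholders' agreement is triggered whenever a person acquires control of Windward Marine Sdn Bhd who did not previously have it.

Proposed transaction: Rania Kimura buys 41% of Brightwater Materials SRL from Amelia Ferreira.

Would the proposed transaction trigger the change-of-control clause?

Yes

The purchase adds only to Rania's holdings (Amelia's stake shrinks), so Rania is the only person who could newly come to control Windward.
Rania's largest direct stake is 48% in Brightwater, which does not meet the threshold, so Rania controls no company.
In Windward, Rania's side holds only 8%, not ≥ 50%.
So before the transaction, Rania does not control Windward.
After the purchase, Rania's direct stake in Brightwater rises to 48% + 41% = 89%, and Amelia's stake falls to 11%.
Rania holds 89% of Brightwater, so Rania controls Brightwater.
Brightwater and Rania together hold 75% + 8% = 83% of Windward, so Rania controls Windward.
Rania did not control Windward before and does after, so the clause is triggered.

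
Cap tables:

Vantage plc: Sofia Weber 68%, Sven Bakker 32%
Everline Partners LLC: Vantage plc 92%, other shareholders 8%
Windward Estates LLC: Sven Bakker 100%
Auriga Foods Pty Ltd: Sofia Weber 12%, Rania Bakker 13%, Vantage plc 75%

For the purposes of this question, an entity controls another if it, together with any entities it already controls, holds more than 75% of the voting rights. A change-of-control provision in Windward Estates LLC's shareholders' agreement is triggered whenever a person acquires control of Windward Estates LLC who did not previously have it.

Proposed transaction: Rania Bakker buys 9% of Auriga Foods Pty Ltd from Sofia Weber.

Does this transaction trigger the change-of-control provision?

No

The purchase adds only to Rania's holdings (Sofia's stake shrinks), so Rania is the only person who could newly come to control Windward.
Rania's largest direct stake is 13% in Auriga, which does not meet the threshold, so Rania controls no company.
Neither Rania nor any entity Rania controls holds any voting interest in Windward.
So before the transaction, Rania does not control Windward.
After the purchase, Rania's direct stake in Auriga rises to 13% + 9% = 22%, and Sofia's stake falls to 3%.
Rania's side now holds 22% of Auriga, not > 75%, so Rania still does not control Auriga.
After the transaction, neither Rania nor any entity Rania controls holds a voting interest in Windward, so Rania still does not control it.
No new person acquires control, so the clause is not triggered.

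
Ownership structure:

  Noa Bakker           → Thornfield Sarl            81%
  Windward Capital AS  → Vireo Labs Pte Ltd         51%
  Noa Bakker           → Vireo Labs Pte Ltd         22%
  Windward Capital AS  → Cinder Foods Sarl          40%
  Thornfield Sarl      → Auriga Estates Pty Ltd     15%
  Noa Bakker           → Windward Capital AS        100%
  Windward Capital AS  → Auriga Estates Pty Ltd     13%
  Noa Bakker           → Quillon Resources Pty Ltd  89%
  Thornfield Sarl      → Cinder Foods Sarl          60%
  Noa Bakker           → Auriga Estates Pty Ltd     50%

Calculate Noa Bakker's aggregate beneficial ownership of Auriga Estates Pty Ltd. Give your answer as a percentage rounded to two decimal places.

Noa reaches Auriga along 3 paths.
Via Thornfield: 81% × 15% = 12.15%.
Direct stake: 50% = 50%.
Via Windward: 100% × 13% = 13%.
Total: 12.15% + 50% + 13% = 75.15%.

75.15%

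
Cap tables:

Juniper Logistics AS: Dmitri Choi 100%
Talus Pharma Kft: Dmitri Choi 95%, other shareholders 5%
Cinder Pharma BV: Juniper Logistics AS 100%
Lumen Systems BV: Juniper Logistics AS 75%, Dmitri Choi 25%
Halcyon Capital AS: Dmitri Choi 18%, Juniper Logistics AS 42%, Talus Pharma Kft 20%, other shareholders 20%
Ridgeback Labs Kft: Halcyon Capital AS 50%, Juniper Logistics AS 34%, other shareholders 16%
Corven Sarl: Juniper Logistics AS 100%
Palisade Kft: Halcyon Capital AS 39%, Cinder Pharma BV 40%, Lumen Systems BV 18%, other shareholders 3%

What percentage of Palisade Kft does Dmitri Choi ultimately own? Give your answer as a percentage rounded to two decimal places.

88.81%

Dmitri reaches Palisade along 6 paths.
Via Halcyon: 18% × 39% = 7.02%.
Via Juniper → Halcyon: 100% × 42% × 39% = 16.38%.
Via Talus → Halcyon: 95% × 20% × 39% = 7.41%.
Via Juniper → Cinder: 100% × 100% × 40% = 40%.
Via Juniper → Lumen: 100% × 75% × 18% = 13.5%.
Via Lumen: 25% × 18% = 4.5%.
Total: 7.02% + 16.38% + 7.41% + 40% + 13.5% + 4.5% = 88.81%.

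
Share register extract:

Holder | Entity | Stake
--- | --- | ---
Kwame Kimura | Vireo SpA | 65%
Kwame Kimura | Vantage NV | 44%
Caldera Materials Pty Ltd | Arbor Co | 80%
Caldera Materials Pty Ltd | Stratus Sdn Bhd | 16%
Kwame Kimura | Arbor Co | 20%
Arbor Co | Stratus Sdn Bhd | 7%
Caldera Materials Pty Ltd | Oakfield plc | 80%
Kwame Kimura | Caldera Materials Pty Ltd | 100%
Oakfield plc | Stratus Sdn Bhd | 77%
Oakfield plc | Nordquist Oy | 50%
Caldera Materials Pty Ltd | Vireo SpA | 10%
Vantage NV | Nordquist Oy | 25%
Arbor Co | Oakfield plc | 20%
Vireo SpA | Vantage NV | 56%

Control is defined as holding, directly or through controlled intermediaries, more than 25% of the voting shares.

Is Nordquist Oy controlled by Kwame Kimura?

Yes

Kwame holds 100% of Caldera, so Kwame controls Caldera.
Kwame and Caldera together hold 65% + 10% = 75% of Vireo, so Kwame controls Vireo.
Kwame and Vireo together hold 44% + 56% = 100% of Vantage, so Kwame controls Vantage.
Caldera and Kwame together hold 80% + 20% = 100% of Arbor, so Kwame controls Arbor.
Arbor and Caldera together hold 20% + 80% = 100% of Oakfield, so Kwame controls Oakfield.
Oakfield and Vantage together hold 50% + 25% = 75% of Nordquist, so Kwame controls Nordquist.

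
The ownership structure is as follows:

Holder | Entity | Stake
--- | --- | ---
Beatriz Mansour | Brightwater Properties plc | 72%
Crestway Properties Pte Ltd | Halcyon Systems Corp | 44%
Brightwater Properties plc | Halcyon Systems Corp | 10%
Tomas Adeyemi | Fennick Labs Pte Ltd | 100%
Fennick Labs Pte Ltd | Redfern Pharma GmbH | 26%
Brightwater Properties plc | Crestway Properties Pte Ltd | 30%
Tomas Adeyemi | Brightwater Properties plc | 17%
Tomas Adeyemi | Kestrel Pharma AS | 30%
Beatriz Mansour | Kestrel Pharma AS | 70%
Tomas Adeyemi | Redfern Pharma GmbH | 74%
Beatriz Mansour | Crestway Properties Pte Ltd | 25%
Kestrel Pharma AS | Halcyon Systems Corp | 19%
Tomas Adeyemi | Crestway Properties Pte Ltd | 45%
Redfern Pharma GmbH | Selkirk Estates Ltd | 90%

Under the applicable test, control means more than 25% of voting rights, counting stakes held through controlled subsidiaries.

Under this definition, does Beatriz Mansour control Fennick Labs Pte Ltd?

Beatriz holds 72% of Brightwater, so Beatriz controls Brightwater.
Beatriz holds 70% of Kestrel, so Beatriz controls Kestrel.
Beatriz and Brightwater together hold 25% + 30% = 55% of Crestway, so Beatriz controls Crestway.
Brightwater and Crestway and Kestrel together hold 10% + 44% + 19% = 73% of Halcyon, so Beatriz controls Halcyon.
Neither Beatriz nor any entity Beatriz controls holds any voting interest in Fennick.
So Beatriz does not control Fennick.

No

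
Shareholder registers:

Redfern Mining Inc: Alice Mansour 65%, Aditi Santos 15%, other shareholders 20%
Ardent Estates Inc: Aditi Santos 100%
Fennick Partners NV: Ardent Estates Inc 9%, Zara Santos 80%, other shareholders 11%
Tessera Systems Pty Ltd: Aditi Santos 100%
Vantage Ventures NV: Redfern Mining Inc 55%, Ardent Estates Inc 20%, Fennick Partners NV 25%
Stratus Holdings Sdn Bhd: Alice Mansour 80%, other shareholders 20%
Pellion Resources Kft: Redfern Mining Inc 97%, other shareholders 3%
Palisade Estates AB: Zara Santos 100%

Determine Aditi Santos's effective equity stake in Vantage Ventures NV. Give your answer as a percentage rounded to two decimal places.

Aditi reaches Vantage along 3 paths.
Via Redfern: 15% × 55% = 8.25%.
Via Ardent: 100% × 20% = 20%.
Via Ardent → Fennick: 100% × 9% × 25% = 2.25%.
Total: 8.25% + 20% + 2.25% = 30.5%.
Rounded: 30.50%.

30.50%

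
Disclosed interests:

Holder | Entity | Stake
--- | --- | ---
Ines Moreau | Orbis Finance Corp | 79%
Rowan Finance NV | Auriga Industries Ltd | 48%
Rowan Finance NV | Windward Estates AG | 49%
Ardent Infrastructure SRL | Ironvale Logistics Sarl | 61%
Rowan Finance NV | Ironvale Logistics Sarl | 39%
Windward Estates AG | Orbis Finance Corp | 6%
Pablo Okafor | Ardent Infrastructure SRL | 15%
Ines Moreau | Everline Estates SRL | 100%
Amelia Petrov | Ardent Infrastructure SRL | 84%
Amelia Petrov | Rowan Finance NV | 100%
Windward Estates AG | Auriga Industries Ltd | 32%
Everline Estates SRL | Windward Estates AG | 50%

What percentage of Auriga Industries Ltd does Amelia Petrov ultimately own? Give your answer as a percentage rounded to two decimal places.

63.68%

Amelia reaches Auriga along 2 paths.
Via Rowan: 100% × 48% = 48%.
Via Rowan → Windward: 100% × 49% × 32% = 15.68%.
Total: 48% + 15.68% = 63.68%.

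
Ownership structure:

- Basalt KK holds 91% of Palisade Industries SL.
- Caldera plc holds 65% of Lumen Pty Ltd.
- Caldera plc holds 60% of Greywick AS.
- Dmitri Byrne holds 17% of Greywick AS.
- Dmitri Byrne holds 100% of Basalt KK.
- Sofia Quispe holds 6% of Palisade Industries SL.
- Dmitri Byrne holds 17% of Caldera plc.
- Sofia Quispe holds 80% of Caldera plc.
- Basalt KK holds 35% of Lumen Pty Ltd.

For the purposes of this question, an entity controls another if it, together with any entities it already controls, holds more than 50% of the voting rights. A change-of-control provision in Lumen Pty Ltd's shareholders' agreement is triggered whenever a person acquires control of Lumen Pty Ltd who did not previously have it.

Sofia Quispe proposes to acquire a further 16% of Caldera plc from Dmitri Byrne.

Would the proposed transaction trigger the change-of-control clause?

No

The purchase adds only to Sofia's holdings (Dmitri's stake shrinks), so Sofia is the only person who could newly come to control Lumen.
Sofia holds 80% of Caldera, so Sofia controls Caldera.
Caldera holds 65% of Lumen, so Sofia controls Lumen.
So Sofia already controls Lumen before the transaction.
After the purchase, Sofia's direct stake in Caldera rises to 80% + 16% = 96%, and Dmitri's stake falls to 1%.
Sofia controlled Lumen already, so this is not a new person acquiring control; every other person's position is unchanged or reduced.
No new person acquires control, so the clause is not triggered.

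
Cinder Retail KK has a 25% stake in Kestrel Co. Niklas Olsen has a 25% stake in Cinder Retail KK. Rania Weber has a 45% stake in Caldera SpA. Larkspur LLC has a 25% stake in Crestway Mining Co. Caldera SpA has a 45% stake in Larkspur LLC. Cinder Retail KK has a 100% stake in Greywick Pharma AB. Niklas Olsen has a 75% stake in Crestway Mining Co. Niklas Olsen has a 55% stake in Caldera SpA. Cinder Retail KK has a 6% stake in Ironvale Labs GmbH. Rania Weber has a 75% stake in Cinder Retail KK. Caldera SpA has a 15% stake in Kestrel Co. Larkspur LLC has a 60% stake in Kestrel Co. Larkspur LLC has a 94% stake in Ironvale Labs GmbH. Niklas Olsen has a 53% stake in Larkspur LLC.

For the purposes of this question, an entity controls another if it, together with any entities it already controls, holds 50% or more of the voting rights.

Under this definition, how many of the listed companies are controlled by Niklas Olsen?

Niklas holds 55% of Caldera, so Niklas controls Caldera.
Niklas and Caldera together hold 53% + 45% = 98% of Larkspur, so Niklas controls Larkspur.
Larkspur holds 94% of Ironvale, so Niklas controls Ironvale.
Larkspur and Niklas together hold 25% + 75% = 100% of Crestway, so Niklas controls Crestway.
Caldera and Larkspur together hold 15% + 60% = 75% of Kestrel, so Niklas controls Kestrel.
No other company's threshold is met.
Niklas controls 5 companies.

5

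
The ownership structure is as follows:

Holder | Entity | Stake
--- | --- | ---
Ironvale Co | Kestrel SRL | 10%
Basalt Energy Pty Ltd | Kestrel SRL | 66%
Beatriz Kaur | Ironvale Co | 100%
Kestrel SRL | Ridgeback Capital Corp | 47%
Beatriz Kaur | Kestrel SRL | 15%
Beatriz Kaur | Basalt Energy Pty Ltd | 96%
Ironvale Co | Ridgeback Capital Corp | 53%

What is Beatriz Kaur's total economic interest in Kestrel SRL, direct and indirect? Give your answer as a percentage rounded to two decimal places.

Beatriz reaches Kestrel along 3 paths.
Via Basalt: 96% × 66% = 63.36%.
Direct stake: 15% = 15%.
Via Ironvale: 100% × 10% = 10%.
Total: 63.36% + 15% + 10% = 88.36%.

88.36%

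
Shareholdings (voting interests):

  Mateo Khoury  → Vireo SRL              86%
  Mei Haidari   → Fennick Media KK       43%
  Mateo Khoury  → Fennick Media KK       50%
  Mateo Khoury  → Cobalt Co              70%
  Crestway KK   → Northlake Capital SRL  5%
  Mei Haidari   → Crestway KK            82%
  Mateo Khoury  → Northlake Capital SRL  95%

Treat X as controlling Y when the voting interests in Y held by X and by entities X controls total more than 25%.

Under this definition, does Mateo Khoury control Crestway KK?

Mateo holds 50% of Fennick, so Mateo controls Fennick.
Mateo holds 95% of Northlake, so Mateo controls Northlake.
Mateo holds 70% of Cobalt, so Mateo controls Cobalt.
Mateo holds 86% of Vireo, so Mateo controls Vireo.
Neither Mateo nor any entity Mateo controls holds any voting interest in Crestway.
So Mateo does not control Crestway.

No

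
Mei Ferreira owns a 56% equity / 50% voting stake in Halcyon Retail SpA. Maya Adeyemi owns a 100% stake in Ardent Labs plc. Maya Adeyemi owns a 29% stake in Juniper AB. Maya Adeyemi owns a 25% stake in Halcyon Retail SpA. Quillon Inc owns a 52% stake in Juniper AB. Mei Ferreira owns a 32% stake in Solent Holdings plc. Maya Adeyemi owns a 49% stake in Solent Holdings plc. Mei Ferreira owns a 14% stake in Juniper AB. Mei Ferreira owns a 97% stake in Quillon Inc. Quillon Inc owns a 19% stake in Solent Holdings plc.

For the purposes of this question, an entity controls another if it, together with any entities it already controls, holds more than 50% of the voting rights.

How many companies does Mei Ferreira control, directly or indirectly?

3

Mei holds 97% of Quillon, so Mei controls Quillon.
Mei and Quillon together hold 32% + 19% = 51% of Solent, so Mei controls Solent.
Quillon and Mei together hold 52% + 14% = 66% of Juniper, so Mei controls Juniper.
No other company's threshold is met.
Mei controls 3 companies.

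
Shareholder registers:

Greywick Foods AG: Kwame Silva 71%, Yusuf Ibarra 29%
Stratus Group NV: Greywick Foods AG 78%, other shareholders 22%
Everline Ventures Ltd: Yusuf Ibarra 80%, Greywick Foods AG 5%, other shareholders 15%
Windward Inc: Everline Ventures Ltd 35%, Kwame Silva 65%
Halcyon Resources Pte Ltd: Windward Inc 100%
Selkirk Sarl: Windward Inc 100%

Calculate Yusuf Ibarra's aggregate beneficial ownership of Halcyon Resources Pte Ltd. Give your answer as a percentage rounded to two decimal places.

28.51%

Yusuf reaches Halcyon along 2 paths.
Via Everline → Windward: 80% × 35% × 100% = 28%.
Via Greywick → Everline → Windward: 29% × 5% × 35% × 100% = 0.5075%.
Total: 28% + 0.5075% = 28.5075%.
Rounded: 28.51%.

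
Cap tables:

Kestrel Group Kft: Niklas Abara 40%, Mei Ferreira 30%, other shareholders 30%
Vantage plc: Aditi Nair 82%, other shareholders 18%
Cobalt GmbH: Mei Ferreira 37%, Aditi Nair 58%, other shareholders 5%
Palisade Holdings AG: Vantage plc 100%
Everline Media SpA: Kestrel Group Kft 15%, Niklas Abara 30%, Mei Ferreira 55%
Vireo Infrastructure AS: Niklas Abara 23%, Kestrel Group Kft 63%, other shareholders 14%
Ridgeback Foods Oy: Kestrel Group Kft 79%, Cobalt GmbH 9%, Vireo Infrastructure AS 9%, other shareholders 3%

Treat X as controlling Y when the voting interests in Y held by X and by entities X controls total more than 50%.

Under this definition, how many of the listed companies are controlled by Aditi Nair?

3

Aditi holds 82% of Vantage, so Aditi controls Vantage.
Aditi holds 58% of Cobalt, so Aditi controls Cobalt.
Vantage holds 100% of Palisade, so Aditi controls Palisade.
No other company's threshold is met.
Aditi controls 3 companies.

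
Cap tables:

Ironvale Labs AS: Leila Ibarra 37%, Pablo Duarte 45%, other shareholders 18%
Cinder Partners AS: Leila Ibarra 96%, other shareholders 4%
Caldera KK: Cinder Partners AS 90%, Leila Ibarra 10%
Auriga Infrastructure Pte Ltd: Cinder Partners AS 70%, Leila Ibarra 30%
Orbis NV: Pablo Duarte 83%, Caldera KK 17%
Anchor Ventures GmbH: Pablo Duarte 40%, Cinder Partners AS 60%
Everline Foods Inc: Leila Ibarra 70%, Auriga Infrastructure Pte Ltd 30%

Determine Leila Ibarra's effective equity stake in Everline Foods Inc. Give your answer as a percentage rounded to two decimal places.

99.16%

Leila reaches Everline along 3 paths.
Direct stake: 70% = 70%.
Via Cinder → Auriga: 96% × 70% × 30% = 20.16%.
Via Auriga: 30% × 30% = 9%.
Total: 70% + 20.16% + 9% = 99.16%.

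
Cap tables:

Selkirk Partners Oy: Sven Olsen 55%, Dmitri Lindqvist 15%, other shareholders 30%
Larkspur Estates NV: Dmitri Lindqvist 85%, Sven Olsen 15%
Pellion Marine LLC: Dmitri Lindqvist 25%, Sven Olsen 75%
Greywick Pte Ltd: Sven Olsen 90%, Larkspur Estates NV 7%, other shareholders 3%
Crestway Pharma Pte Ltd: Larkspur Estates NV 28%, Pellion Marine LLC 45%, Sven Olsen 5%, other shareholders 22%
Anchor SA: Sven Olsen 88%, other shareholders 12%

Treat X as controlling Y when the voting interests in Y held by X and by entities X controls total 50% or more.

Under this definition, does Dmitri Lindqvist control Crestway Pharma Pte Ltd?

Dmitri holds 85% of Larkspur, so Dmitri controls Larkspur.
In Crestway, Dmitri's side holds only 28%, not ≥ 50%.
So Dmitri does not control Crestway.

No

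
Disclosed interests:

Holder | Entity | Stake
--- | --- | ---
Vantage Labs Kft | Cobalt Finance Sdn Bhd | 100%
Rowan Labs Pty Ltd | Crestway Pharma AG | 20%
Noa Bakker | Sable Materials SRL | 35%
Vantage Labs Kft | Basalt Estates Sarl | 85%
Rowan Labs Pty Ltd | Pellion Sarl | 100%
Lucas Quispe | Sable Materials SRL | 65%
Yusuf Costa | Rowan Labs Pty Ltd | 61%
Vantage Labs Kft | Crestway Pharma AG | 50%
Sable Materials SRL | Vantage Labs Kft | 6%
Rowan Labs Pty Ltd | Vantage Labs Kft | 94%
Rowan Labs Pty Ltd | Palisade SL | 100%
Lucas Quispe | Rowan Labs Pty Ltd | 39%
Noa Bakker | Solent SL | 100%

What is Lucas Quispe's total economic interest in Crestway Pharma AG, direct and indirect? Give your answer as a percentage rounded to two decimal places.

Lucas reaches Crestway along 3 paths.
Via Rowan → Vantage: 39% × 94% × 50% = 18.33%.
Via Sable → Vantage: 65% × 6% × 50% = 1.95%.
Via Rowan: 39% × 20% = 7.8%.
Total: 18.33% + 1.95% + 7.8% = 28.08%.

28.08%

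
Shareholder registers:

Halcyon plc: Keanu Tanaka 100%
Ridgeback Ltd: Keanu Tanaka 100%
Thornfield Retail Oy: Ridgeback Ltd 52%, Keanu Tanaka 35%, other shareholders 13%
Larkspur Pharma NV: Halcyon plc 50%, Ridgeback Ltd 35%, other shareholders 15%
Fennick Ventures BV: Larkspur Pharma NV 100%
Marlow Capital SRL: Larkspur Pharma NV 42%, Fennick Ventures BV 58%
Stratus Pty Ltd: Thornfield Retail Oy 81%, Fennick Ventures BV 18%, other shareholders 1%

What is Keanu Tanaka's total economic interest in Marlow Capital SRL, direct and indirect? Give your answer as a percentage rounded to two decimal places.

Keanu reaches Marlow along 4 paths.
Via Halcyon → Larkspur: 100% × 50% × 42% = 21%.
Via Ridgeback → Larkspur: 100% × 35% × 42% = 14.7%.
Via Halcyon → Larkspur → Fennick: 100% × 50% × 100% × 58% = 29%.
Via Ridgeback → Larkspur → Fennick: 100% × 35% × 100% × 58% = 20.3%.
Total: 21% + 14.7% + 29% + 20.3% = 85%.
Rounded: 85.00%.

85.00%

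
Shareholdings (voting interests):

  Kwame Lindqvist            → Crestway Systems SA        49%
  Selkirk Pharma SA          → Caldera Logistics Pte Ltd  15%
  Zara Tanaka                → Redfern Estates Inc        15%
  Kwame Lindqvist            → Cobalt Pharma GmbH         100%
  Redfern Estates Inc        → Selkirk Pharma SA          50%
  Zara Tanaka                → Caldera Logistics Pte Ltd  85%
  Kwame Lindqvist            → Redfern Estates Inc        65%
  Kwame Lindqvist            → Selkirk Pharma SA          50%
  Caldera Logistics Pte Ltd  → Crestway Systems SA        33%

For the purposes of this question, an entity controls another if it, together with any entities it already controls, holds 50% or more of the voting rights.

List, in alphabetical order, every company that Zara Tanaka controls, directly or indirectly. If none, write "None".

Caldera Logistics Pte Ltd

Zara holds 85% of Caldera, so Zara controls Caldera.
No other company's threshold is met.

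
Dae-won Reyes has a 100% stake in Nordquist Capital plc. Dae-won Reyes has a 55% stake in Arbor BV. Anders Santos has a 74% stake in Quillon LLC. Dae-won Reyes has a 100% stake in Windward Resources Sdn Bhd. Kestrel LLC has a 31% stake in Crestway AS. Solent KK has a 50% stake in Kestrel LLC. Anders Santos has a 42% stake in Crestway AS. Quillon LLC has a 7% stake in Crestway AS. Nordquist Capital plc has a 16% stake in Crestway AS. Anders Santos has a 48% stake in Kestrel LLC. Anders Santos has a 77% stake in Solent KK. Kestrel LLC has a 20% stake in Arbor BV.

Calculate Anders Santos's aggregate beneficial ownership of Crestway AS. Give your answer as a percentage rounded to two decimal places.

Anders reaches Crestway along 4 paths.
Direct stake: 42% = 42%.
Via Quillon: 74% × 7% = 5.18%.
Via Kestrel: 48% × 31% = 14.88%.
Via Solent → Kestrel: 77% × 50% × 31% = 11.935%.
Total: 42% + 5.18% + 14.88% + 11.935% = 73.995%.
Rounded: 74.00%.

74.00%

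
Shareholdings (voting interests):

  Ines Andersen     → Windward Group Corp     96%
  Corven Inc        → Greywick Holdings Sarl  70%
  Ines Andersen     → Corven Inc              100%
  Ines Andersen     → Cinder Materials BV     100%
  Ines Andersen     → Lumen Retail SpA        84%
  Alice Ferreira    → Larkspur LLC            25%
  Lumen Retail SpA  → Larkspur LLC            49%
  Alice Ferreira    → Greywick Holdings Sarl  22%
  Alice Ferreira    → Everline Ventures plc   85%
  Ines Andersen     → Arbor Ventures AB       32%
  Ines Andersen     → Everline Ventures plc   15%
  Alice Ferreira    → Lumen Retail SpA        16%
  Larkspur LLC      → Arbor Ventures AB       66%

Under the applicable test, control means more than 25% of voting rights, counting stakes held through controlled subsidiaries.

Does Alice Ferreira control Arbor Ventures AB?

No

Alice holds 85% of Everline, so Alice controls Everline.
Neither Alice nor any entity Alice controls holds any voting interest in Arbor.
So Alice does not control Arbor.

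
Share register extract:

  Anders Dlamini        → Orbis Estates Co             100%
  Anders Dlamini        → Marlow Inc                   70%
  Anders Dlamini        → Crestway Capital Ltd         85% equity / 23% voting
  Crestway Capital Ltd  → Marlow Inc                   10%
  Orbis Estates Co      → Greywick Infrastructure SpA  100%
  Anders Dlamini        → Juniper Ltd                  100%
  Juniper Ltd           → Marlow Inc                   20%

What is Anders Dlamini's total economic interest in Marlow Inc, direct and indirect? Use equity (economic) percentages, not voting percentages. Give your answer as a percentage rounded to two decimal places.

98.50%

Anders reaches Marlow along 3 paths.
Direct stake: 70% = 70%.
Via Crestway: 85% × 10% = 8.5%.
Via Juniper: 100% × 20% = 20%.
Total: 70% + 8.5% + 20% = 98.5%.
Rounded: 98.50%.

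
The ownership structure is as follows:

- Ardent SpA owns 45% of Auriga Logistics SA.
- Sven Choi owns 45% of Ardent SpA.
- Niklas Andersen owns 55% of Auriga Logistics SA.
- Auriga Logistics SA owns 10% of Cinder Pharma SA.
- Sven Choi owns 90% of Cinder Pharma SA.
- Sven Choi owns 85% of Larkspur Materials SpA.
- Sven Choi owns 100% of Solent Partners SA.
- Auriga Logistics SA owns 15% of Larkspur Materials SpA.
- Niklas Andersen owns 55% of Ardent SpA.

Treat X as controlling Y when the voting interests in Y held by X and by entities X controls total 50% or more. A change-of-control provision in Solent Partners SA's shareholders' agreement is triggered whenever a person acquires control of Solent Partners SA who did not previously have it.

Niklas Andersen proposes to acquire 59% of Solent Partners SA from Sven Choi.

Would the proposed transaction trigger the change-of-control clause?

Yes

The purchase adds only to Niklas's holdings (Sven's stake shrinks), so Niklas is the only person who could newly come to control Solent.
Niklas holds 55% of Ardent, so Niklas controls Ardent.
Niklas and Ardent together hold 55% + 45% = 100% of Auriga, so Niklas controls Auriga.
Neither Niklas nor any entity Niklas controls holds any voting interest in Solent.
So before the transaction, Niklas does not control Solent.
After the purchase, Niklas holds 59% of Solent directly, and Sven's stake falls to 41%.
Niklas holds 59% of Solent, so Niklas controls Solent.
Niklas did not control Solent before and does after, so the clause is triggered.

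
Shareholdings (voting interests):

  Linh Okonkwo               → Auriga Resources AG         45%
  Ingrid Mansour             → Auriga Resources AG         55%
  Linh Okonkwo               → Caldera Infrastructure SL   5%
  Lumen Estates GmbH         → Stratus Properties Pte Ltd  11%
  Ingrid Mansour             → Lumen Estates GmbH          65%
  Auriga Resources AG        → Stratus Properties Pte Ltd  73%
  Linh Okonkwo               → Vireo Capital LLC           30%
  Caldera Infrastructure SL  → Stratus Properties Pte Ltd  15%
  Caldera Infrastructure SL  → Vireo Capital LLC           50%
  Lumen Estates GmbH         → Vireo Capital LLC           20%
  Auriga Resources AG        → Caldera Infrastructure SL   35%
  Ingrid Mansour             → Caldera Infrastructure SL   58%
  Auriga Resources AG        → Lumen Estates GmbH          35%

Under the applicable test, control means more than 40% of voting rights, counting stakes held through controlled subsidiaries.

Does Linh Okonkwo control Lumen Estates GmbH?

Linh holds 45% of Auriga, so Linh controls Auriga.
Auriga holds 73% of Stratus, so Linh controls Stratus.
In Lumen, Linh's side holds only 35%, not > 40%.
So Linh does not control Lumen.

No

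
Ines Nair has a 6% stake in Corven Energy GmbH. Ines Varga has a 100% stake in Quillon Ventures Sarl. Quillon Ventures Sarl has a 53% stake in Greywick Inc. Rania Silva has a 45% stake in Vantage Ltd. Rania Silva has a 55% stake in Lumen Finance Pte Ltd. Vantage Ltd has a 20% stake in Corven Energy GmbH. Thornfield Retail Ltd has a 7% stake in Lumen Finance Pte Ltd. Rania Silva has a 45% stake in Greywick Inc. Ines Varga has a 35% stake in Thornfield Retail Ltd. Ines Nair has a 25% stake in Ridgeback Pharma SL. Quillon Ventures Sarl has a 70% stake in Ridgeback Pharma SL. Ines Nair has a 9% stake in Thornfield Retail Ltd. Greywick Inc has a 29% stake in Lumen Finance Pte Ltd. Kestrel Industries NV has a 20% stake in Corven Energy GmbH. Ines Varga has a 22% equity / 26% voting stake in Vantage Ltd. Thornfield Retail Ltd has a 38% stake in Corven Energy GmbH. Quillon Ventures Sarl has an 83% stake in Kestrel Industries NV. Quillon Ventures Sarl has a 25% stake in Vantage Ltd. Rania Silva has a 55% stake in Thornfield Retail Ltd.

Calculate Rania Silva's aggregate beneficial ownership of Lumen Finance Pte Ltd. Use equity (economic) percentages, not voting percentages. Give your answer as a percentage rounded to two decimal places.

Rania reaches Lumen along 3 paths.
Direct stake: 55% = 55%.
Via Thornfield: 55% × 7% = 3.85%.
Via Greywick: 45% × 29% = 13.05%.
Total: 55% + 3.85% + 13.05% = 71.9%.
Rounded: 71.90%.

71.90%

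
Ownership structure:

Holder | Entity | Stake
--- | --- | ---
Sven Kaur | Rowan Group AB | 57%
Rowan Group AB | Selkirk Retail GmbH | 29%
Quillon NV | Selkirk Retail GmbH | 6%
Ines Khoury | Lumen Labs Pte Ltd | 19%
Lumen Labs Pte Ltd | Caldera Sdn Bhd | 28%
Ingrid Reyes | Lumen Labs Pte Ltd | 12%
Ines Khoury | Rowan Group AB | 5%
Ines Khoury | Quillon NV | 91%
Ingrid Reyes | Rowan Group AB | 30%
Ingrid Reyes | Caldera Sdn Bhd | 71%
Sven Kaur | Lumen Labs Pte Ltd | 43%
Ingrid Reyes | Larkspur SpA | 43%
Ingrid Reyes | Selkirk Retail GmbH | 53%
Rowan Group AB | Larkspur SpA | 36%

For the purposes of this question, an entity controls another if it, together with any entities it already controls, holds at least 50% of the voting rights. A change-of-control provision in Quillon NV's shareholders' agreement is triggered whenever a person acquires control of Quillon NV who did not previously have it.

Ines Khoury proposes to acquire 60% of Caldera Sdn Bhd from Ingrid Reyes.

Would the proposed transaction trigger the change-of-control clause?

The purchase adds only to Ines's holdings (Ingrid's stake shrinks), so Ines is the only person who could newly come to control Quillon.
Ines holds 91% of Quillon, so Ines controls Quillon.
So Ines already controls Quillon before the transaction.
After the purchase, Ines holds 60% of Caldera directly, and Ingrid's stake falls to 11%.
Ines controlled Quillon already, so this is not a new person acquiring control; every other person's position is unchanged or reduced.
No new person acquires control, so the clause is not triggered.

No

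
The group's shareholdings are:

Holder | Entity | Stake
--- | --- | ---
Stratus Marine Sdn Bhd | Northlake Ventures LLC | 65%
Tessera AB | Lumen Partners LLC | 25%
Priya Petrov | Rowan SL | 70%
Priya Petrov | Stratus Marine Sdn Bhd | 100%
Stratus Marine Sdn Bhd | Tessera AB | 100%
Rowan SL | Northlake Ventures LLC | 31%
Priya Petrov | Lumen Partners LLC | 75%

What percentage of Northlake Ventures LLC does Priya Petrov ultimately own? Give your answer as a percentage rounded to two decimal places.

Priya reaches Northlake along 2 paths.
Via Stratus: 100% × 65% = 65%.
Via Rowan: 70% × 31% = 21.7%.
Total: 65% + 21.7% = 86.7%.
Rounded: 86.70%.

86.70%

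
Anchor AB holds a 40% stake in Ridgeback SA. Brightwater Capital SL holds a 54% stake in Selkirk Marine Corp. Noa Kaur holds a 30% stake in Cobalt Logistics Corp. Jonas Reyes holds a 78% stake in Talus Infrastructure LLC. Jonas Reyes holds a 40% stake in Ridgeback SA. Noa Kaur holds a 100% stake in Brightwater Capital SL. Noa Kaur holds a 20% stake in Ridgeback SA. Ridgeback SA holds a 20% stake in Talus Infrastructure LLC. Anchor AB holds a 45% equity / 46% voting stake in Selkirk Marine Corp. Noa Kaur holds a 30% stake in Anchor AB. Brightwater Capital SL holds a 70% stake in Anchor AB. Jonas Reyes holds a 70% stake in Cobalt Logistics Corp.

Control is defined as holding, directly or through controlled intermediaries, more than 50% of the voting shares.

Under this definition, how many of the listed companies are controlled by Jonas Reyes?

Jonas holds 70% of Cobalt, so Jonas controls Cobalt.
Jonas holds 78% of Talus, so Jonas controls Talus.
No other company's threshold is met.
Jonas controls 2 companies.

2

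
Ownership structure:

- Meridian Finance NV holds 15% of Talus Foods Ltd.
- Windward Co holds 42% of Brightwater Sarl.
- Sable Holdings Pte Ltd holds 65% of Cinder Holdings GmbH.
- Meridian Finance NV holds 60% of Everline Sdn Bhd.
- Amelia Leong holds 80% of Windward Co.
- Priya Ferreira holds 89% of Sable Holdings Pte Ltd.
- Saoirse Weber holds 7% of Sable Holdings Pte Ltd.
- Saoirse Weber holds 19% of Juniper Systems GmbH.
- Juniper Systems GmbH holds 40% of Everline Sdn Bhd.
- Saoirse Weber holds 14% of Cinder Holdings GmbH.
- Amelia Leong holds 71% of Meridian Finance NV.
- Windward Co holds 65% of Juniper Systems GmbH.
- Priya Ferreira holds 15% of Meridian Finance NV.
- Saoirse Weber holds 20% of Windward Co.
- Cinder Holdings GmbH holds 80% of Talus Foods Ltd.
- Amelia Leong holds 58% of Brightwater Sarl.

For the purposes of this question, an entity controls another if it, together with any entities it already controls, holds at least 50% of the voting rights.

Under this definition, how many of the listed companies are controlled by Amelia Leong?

5

Amelia holds 80% of Windward, so Amelia controls Windward.
Windward and Amelia together hold 42% + 58% = 100% of Brightwater, so Amelia controls Brightwater.
Windward holds 65% of Juniper, so Amelia controls Juniper.
Amelia holds 71% of Meridian, so Amelia controls Meridian.
Juniper and Meridian together hold 40% + 60% = 100% of Everline, so Amelia controls Everline.
No other company's threshold is met.
Amelia controls 5 companies.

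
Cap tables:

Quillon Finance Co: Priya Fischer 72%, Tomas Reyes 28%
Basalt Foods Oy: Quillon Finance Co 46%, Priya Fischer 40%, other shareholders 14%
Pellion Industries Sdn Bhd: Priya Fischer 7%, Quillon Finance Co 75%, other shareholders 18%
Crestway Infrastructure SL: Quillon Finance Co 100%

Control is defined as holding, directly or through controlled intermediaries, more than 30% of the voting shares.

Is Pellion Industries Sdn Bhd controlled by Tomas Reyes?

Tomas's largest direct stake is 28% in Quillon, which does not meet the threshold, so Tomas controls no company.
Neither Tomas nor any entity Tomas controls holds any voting interest in Pellion.
So Tomas does not control Pellion.

No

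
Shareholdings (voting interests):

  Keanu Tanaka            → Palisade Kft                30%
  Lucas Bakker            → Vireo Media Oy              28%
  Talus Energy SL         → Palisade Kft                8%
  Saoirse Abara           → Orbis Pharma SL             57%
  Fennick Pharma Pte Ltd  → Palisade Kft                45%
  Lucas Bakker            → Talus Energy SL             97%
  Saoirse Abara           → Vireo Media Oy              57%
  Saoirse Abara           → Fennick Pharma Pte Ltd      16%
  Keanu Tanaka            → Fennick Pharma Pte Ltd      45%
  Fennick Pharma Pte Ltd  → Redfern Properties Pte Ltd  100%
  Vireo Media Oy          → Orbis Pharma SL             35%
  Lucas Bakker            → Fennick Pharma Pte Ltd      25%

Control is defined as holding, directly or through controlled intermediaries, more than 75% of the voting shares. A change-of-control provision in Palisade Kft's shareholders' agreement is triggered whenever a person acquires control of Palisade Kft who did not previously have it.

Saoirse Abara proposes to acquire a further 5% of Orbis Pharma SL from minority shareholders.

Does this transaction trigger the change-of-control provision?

No

The purchase changes only Saoirse's holdings, so Saoirse is the only person who could newly come to control Palisade.
Saoirse's largest direct stake is 57% in Vireo, which does not meet the threshold, so Saoirse controls no company.
Neither Saoirse nor any entity Saoirse controls holds any voting interest in Palisade.
So before the transaction, Saoirse does not control Palisade.
After the purchase, Saoirse's direct stake in Orbis rises to 57% + 5% = 62%.
Saoirse's side now holds 62% of Orbis, not > 75%, so Saoirse still does not control Orbis.
After the transaction, neither Saoirse nor any entity Saoirse controls holds a voting interest in Palisade, so Saoirse still does not control it.
No new person acquires control, so the clause is not triggered.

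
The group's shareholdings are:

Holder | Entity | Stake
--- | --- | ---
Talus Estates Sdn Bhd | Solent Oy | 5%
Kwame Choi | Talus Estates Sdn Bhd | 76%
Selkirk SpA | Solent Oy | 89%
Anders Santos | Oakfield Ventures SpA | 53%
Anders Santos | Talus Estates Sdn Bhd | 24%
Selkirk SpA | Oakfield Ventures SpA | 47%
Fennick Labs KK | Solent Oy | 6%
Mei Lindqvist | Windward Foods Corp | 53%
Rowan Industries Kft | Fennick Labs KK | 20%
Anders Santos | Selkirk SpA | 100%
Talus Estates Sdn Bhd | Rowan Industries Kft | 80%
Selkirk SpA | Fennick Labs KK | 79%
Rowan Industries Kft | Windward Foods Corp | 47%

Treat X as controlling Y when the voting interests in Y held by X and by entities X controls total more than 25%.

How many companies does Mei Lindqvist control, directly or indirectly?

1

Mei holds 53% of Windward, so Mei controls Windward.
No other company's threshold is met.
Mei controls 1 company.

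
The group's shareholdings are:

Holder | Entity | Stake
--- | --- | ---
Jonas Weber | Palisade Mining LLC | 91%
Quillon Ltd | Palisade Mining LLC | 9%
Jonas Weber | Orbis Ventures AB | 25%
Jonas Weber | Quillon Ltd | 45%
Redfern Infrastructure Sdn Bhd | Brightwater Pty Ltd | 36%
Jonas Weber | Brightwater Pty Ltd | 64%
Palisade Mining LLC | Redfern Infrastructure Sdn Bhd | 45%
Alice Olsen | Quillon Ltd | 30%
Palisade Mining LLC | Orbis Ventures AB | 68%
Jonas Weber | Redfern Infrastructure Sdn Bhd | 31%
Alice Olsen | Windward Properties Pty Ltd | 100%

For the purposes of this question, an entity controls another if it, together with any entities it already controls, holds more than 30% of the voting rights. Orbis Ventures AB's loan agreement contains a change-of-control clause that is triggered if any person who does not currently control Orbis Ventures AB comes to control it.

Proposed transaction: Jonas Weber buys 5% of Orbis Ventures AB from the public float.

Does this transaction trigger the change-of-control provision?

The purchase changes only Jonas's holdings, so Jonas is the only person who could newly come to control Orbis.
Jonas holds 45% of Quillon, so Jonas controls Quillon.
Jonas and Quillon together hold 91% + 9% = 100% of Palisade, so Jonas controls Palisade.
Palisade and Jonas together hold 68% + 25% = 93% of Orbis, so Jonas controls Orbis.
So Jonas already controls Orbis before the transaction.
After the purchase, Jonas's direct stake in Orbis rises to 25% + 5% = 30%.
Jonas controlled Orbis already, so this is not a new person acquiring control; every other person's position is unchanged or reduced.
No new person acquires control, so the clause is not triggered.

No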